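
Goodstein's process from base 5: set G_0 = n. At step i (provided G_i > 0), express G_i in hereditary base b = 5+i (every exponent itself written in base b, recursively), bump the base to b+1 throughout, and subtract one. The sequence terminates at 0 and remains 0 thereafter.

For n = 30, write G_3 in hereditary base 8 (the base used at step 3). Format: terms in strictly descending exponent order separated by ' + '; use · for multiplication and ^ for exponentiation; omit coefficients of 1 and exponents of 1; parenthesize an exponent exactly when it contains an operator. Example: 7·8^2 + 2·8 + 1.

8^2 + 3

G_0 = 30. HB_5(30) = 5^2 + 5. Bump = 42. G_1 = 41.
G_1 = 41. HB_6(41) = 6^2 + 5. Bump = 54. G_2 = 53.
G_2 = 53. HB_7(53) = 7^2 + 4. Bump = 68. G_3 = 67.
G_3 = 67. HB_8(67) = 8^2 + 3. Bump = 84. G_4 = 83.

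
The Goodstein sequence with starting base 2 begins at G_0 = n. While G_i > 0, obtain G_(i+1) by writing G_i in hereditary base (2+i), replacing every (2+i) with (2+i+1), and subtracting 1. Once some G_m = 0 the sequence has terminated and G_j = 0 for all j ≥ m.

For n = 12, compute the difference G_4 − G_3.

G_0 = 12. HB_2(12) = 2^(2 + 1) + 2^2. Bump = 108. G_1 = 107.
G_1 = 107. HB_3(107) = 3^(3 + 1) + 2·3^2 + 2·3 + 2. Bump = 1066. G_2 = 1065.
G_2 = 1065. HB_4(1065) = 4^(4 + 1) + 2·4^2 + 2·4 + 1. Bump = 15686. G_3 = 15685.
G_3 = 15685. HB_5(15685) = 5^(5 + 1) + 2·5^2 + 2·5. Bump = 280020. G_4 = 280019.

264334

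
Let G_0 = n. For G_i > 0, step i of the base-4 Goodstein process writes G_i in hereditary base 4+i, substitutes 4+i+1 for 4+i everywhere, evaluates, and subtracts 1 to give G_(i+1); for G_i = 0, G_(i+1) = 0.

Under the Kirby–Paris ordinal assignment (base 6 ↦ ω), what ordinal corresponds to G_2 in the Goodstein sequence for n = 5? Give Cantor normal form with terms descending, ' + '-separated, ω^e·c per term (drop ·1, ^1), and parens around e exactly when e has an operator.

step 0: 5 = 4 + 1; sub 5 for 4: 5 + 1; = 6; G_1 = 6−1 = 5
step 1: 5 = 5; sub 6 for 5: 6; = 6; G_2 = 6−1 = 5
step 2: 5 = 5; sub 7 for 6: 5; = 5; G_3 = 5−1 = 4

5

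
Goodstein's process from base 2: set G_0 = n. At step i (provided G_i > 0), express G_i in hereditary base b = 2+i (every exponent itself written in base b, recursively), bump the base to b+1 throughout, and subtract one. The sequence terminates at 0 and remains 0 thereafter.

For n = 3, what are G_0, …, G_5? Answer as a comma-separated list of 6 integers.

(0) 3|_2 = 2 + 1 ↦ 3 + 1|_3 = 4 ⇒ 3
(1) 3|_3 = 3 ↦ 4|_4 = 4 ⇒ 3
(2) 3|_4 = 3 ↦ 3|_5 = 3 ⇒ 2
(3) 2|_5 = 2 ↦ 2|_6 = 2 ⇒ 1
(4) 1|_6 = 1 ↦ 1|_7 = 1 ⇒ 0

3, 3, 3, 2, 1, 0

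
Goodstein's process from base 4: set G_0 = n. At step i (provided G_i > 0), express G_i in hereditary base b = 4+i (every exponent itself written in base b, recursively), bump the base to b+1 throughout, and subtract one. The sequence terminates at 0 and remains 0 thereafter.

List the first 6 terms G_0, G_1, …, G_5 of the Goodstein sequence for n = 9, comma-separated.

9, 10, 11, 11, 11, 11

base 4: 9 = 2·4 + 1; at 5: 2·5 + 1 = 11; next = 10
base 5: 10 = 2·5; at 6: 2·6 = 12; next = 11
base 6: 11 = 6 + 5; at 7: 7 + 5 = 12; next = 11
base 7: 11 = 7 + 4; at 8: 8 + 4 = 12; next = 11
base 8: 11 = 8 + 3; at 9: 9 + 3 = 12; next = 11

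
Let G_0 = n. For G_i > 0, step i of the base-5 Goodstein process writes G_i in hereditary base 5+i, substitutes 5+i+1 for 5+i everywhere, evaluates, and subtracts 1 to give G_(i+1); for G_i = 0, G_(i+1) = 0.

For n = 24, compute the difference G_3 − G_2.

3

(0) 24|_5 = 4·5 + 4 ↦ 4·6 + 4|_6 = 28 ⇒ 27
(1) 27|_6 = 4·6 + 3 ↦ 4·7 + 3|_7 = 31 ⇒ 30
(2) 30|_7 = 4·7 + 2 ↦ 4·8 + 2|_8 = 34 ⇒ 33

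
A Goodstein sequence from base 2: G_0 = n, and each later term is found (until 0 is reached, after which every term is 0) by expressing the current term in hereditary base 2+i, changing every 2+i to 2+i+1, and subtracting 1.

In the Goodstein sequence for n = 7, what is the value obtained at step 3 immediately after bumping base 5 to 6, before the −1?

i=0: 7 = 2^2 + 2 + 1 (b=2); 2→3: 3^3 + 3 + 1 = 31; 31−1 = 30
i=1: 30 = 3^3 + 3 (b=3); 3→4: 4^4 + 4 = 260; 260−1 = 259
i=2: 259 = 4^4 + 3 (b=4); 4→5: 5^5 + 3 = 3128; 3128−1 = 3127

46658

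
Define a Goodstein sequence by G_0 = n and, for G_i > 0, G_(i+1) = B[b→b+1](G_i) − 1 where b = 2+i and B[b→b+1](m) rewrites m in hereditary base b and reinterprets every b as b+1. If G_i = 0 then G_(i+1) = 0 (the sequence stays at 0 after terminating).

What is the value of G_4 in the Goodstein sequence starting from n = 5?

775

step 0: 5 = 2^2 + 1; sub 3 for 2: 3^3 + 1; = 28; G_1 = 28−1 = 27
step 1: 27 = 3^3; sub 4 for 3: 4^4; = 256; G_2 = 256−1 = 255
step 2: 255 = 3·4^3 + 3·4^2 + 3·4 + 3; sub 5 for 4: 3·5^3 + 3·5^2 + 3·5 + 3; = 468; G_3 = 468−1 = 467
step 3: 467 = 3·5^3 + 3·5^2 + 3·5 + 2; sub 6 for 5: 3·6^3 + 3·6^2 + 3·6 + 2; = 776; G_4 = 776−1 = 775
step 4: 775 = 3·6^3 + 3·6^2 + 3·6 + 1; sub 7 for 6: 3·7^3 + 3·7^2 + 3·7 + 1; = 1198; G_5 = 1198−1 = 1197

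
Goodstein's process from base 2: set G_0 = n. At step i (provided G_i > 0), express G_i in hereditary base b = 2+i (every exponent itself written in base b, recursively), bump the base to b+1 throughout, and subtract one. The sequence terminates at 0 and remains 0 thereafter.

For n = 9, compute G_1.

81

base 2: 9 = 2^(2 + 1) + 1; at 3: 3^(3 + 1) + 1 = 82; next = 81
base 3: 81 = 3^(3 + 1); at 4: 4^(4 + 1) = 1024; next = 1023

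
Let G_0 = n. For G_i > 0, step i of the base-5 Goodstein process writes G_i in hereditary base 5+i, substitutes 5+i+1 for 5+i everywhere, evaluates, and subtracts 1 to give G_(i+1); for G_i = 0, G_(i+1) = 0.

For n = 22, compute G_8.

41

G_0=22  [base 5] 4·5 + 2  →[5↦6]→  4·6 + 2 = 26  −1 ⇒ G_1=25
G_1=25  [base 6] 4·6 + 1  →[6↦7]→  4·7 + 1 = 29  −1 ⇒ G_2=28
G_2=28  [base 7] 4·7  →[7↦8]→  4·8 = 32  −1 ⇒ G_3=31
G_3=31  [base 8] 3·8 + 7  →[8↦9]→  3·9 + 7 = 34  −1 ⇒ G_4=33
G_4=33  [base 9] 3·9 + 6  →[9↦10]→  3·10 + 6 = 36  −1 ⇒ G_5=35
G_5=35  [base 10] 3·10 + 5  →[10↦11]→  3·11 + 5 = 38  −1 ⇒ G_6=37
G_6=37  [base 11] 3·11 + 4  →[11↦12]→  3·12 + 4 = 40  −1 ⇒ G_7=39
G_7=39  [base 12] 3·12 + 3  →[12↦13]→  3·13 + 3 = 42  −1 ⇒ G_8=41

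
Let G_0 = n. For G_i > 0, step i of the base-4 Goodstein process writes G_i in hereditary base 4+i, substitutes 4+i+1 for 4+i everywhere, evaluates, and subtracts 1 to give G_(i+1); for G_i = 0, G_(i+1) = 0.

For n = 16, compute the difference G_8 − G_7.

base 4: 16 = 4^2; at 5: 5^2 = 25; next = 24
base 5: 24 = 4·5 + 4; at 6: 4·6 + 4 = 28; next = 27
base 6: 27 = 4·6 + 3; at 7: 4·7 + 3 = 31; next = 30
base 7: 30 = 4·7 + 2; at 8: 4·8 + 2 = 34; next = 33
base 8: 33 = 4·8 + 1; at 9: 4·9 + 1 = 37; next = 36
base 9: 36 = 4·9; at 10: 4·10 = 40; next = 39
base 10: 39 = 3·10 + 9; at 11: 3·11 + 9 = 42; next = 41
base 11: 41 = 3·11 + 8; at 12: 3·12 + 8 = 44; next = 43

2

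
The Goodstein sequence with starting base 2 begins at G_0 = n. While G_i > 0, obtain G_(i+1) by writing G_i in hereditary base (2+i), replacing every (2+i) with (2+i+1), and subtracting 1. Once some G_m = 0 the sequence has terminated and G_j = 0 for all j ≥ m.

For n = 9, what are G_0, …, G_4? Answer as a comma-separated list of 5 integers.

9, 81, 1023, 9842, 140743

step 0: 9 = 2^(2 + 1) + 1; sub 3 for 2: 3^(3 + 1) + 1; = 82; G_1 = 82−1 = 81
step 1: 81 = 3^(3 + 1); sub 4 for 3: 4^(4 + 1); = 1024; G_2 = 1024−1 = 1023
step 2: 1023 = 3·4^4 + 3·4^3 + 3·4^2 + 3·4 + 3; sub 5 for 4: 3·5^5 + 3·5^3 + 3·5^2 + 3·5 + 3; = 9843; G_3 = 9843−1 = 9842
step 3: 9842 = 3·5^5 + 3·5^3 + 3·5^2 + 3·5 + 2; sub 6 for 5: 3·6^6 + 3·6^3 + 3·6^2 + 3·6 + 2; = 140744; G_4 = 140744−1 = 140743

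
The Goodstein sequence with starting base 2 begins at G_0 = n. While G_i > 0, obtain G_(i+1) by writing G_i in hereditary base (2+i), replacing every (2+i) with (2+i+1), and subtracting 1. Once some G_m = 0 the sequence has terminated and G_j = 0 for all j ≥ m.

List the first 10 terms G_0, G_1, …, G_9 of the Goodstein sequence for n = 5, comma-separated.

5, 27, 255, 467, 775, 1197, 1751, 2454, 3325, 4382

5 —HB2→ 2^2 + 1 —bump→ 3^3 + 1 = 28 —(−1)→ 27
27 —HB3→ 3^3 —bump→ 4^4 = 256 —(−1)→ 255
255 —HB4→ 3·4^3 + 3·4^2 + 3·4 + 3 —bump→ 3·5^3 + 3·5^2 + 3·5 + 3 = 468 —(−1)→ 467
467 —HB5→ 3·5^3 + 3·5^2 + 3·5 + 2 —bump→ 3·6^3 + 3·6^2 + 3·6 + 2 = 776 —(−1)→ 775
775 —HB6→ 3·6^3 + 3·6^2 + 3·6 + 1 —bump→ 3·7^3 + 3·7^2 + 3·7 + 1 = 1198 —(−1)→ 1197
1197 —HB7→ 3·7^3 + 3·7^2 + 3·7 —bump→ 3·8^3 + 3·8^2 + 3·8 = 1752 —(−1)→ 1751
1751 —HB8→ 3·8^3 + 3·8^2 + 2·8 + 7 —bump→ 3·9^3 + 3·9^2 + 2·9 + 7 = 2455 —(−1)→ 2454
2454 —HB9→ 3·9^3 + 3·9^2 + 2·9 + 6 —bump→ 3·10^3 + 3·10^2 + 2·10 + 6 = 3326 —(−1)→ 3325
3325 —HB10→ 3·10^3 + 3·10^2 + 2·10 + 5 —bump→ 3·11^3 + 3·11^2 + 2·11 + 5 = 4383 —(−1)→ 4382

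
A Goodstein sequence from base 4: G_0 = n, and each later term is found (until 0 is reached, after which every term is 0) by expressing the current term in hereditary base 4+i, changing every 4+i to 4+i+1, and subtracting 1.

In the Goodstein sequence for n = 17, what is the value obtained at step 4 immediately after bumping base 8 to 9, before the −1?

48

G_0=17  [base 4] 4^2 + 1  →[4↦5]→  5^2 + 1 = 26  −1 ⇒ G_1=25
G_1=25  [base 5] 5^2  →[5↦6]→  6^2 = 36  −1 ⇒ G_2=35
G_2=35  [base 6] 5·6 + 5  →[6↦7]→  5·7 + 5 = 40  −1 ⇒ G_3=39
G_3=39  [base 7] 5·7 + 4  →[7↦8]→  5·8 + 4 = 44  −1 ⇒ G_4=43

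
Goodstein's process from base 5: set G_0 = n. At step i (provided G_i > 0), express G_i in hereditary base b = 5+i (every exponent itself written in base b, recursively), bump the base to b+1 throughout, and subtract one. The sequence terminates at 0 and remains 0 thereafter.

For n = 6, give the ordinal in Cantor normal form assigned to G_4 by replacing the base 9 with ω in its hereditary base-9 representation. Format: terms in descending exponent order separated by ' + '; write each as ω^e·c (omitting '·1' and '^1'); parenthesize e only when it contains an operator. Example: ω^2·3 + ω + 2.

step 0: 6 = 5 + 1; sub 6 for 5: 6 + 1; = 7; G_1 = 7−1 = 6
step 1: 6 = 6; sub 7 for 6: 7; = 7; G_2 = 7−1 = 6
step 2: 6 = 6; sub 8 for 7: 6; = 6; G_3 = 6−1 = 5
step 3: 5 = 5; sub 9 for 8: 5; = 5; G_4 = 5−1 = 4
step 4: 4 = 4; sub 10 for 9: 4; = 4; G_5 = 4−1 = 3

4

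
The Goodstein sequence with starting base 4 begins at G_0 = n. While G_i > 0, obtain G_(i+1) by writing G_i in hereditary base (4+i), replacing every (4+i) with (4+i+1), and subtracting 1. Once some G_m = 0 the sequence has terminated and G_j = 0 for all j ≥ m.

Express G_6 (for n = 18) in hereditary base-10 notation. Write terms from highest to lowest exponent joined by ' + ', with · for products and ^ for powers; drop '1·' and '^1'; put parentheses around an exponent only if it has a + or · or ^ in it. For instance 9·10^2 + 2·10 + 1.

6·10 + 3

18 —HB4→ 4^2 + 2 —bump→ 5^2 + 2 = 27 —(−1)→ 26
26 —HB5→ 5^2 + 1 —bump→ 6^2 + 1 = 37 —(−1)→ 36
36 —HB6→ 6^2 —bump→ 7^2 = 49 —(−1)→ 48
48 —HB7→ 6·7 + 6 —bump→ 6·8 + 6 = 54 —(−1)→ 53
53 —HB8→ 6·8 + 5 —bump→ 6·9 + 5 = 59 —(−1)→ 58
58 —HB9→ 6·9 + 4 —bump→ 6·10 + 4 = 64 —(−1)→ 63
63 —HB10→ 6·10 + 3 —bump→ 6·11 + 3 = 69 —(−1)→ 68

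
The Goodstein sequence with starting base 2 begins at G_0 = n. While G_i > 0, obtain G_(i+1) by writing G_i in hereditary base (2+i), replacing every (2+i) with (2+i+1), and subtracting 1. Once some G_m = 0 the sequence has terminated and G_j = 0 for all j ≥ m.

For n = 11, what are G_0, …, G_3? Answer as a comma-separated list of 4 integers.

G_0 = 11. HB_2(11) = 2^(2 + 1) + 2 + 1. Bump = 85. G_1 = 84.
G_1 = 84. HB_3(84) = 3^(3 + 1) + 3. Bump = 1028. G_2 = 1027.
G_2 = 1027. HB_4(1027) = 4^(4 + 1) + 3. Bump = 15628. G_3 = 15627.

11, 84, 1027, 15627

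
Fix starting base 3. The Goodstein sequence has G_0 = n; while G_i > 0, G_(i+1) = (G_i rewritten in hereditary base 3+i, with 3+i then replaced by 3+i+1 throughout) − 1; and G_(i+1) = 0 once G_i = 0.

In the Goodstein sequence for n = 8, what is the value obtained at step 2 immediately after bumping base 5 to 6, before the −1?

base 3: 8 = 2·3 + 2; at 4: 2·4 + 2 = 10; next = 9
base 4: 9 = 2·4 + 1; at 5: 2·5 + 1 = 11; next = 10
base 5: 10 = 2·5; at 6: 2·6 = 12; next = 11

12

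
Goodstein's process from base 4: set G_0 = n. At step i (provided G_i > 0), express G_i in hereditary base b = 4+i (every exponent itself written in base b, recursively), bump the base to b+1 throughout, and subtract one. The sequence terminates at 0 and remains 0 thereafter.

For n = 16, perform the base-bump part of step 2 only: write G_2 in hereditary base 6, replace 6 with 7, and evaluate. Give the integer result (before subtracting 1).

base 4: 16 = 4^2; at 5: 5^2 = 25; next = 24
base 5: 24 = 4·5 + 4; at 6: 4·6 + 4 = 28; next = 27
base 6: 27 = 4·6 + 3; at 7: 4·7 + 3 = 31; next = 30

31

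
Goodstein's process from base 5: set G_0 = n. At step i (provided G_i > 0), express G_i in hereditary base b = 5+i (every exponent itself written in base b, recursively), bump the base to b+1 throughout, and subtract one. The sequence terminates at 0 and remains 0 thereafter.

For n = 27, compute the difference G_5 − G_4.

6

G_0=27  [base 5] 5^2 + 2  →[5↦6]→  6^2 + 2 = 38  −1 ⇒ G_1=37
G_1=37  [base 6] 6^2 + 1  →[6↦7]→  7^2 + 1 = 50  −1 ⇒ G_2=49
G_2=49  [base 7] 7^2  →[7↦8]→  8^2 = 64  −1 ⇒ G_3=63
G_3=63  [base 8] 7·8 + 7  →[8↦9]→  7·9 + 7 = 70  −1 ⇒ G_4=69
G_4=69  [base 9] 7·9 + 6  →[9↦10]→  7·10 + 6 = 76  −1 ⇒ G_5=75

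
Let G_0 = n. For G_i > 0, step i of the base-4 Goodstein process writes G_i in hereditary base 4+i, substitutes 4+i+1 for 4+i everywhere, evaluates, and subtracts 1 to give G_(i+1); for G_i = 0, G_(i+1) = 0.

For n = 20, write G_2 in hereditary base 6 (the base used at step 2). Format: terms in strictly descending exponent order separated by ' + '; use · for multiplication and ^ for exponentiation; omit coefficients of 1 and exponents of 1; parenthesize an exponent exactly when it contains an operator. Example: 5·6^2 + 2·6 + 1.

6^2 + 3

G_0=20  [base 4] 4^2 + 4  →[4↦5]→  5^2 + 5 = 30  −1 ⇒ G_1=29
G_1=29  [base 5] 5^2 + 4  →[5↦6]→  6^2 + 4 = 40  −1 ⇒ G_2=39
G_2=39  [base 6] 6^2 + 3  →[6↦7]→  7^2 + 3 = 52  −1 ⇒ G_3=51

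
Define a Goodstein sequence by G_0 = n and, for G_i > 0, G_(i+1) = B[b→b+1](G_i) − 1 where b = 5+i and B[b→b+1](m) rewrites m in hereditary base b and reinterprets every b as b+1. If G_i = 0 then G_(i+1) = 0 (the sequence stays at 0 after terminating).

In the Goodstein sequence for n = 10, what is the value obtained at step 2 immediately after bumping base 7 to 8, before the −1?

G_0=10  [base 5] 2·5  →[5↦6]→  2·6 = 12  −1 ⇒ G_1=11
G_1=11  [base 6] 6 + 5  →[6↦7]→  7 + 5 = 12  −1 ⇒ G_2=11
G_2=11  [base 7] 7 + 4  →[7↦8]→  8 + 4 = 12  −1 ⇒ G_3=11

12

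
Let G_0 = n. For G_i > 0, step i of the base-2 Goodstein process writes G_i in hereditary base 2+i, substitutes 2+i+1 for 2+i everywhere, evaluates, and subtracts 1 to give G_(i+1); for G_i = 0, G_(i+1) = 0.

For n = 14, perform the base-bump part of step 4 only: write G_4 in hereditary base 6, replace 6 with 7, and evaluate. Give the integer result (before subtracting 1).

5862841

G_0=14  [base 2] 2^(2 + 1) + 2^2 + 2  →[2↦3]→  3^(3 + 1) + 3^3 + 3 = 111  −1 ⇒ G_1=110
G_1=110  [base 3] 3^(3 + 1) + 3^3 + 2  →[3↦4]→  4^(4 + 1) + 4^4 + 2 = 1282  −1 ⇒ G_2=1281
G_2=1281  [base 4] 4^(4 + 1) + 4^4 + 1  →[4↦5]→  5^(5 + 1) + 5^5 + 1 = 18751  −1 ⇒ G_3=18750
G_3=18750  [base 5] 5^(5 + 1) + 5^5  →[5↦6]→  6^(6 + 1) + 6^6 = 326592  −1 ⇒ G_4=326591
G_4=326591  [base 6] 6^(6 + 1) + 5·6^5 + 5·6^4 + 5·6^3 + 5·6^2 + 5·6 + 5  →[6↦7]→  7^(7 + 1) + 5·7^5 + 5·7^4 + 5·7^3 + 5·7^2 + 5·7 + 5 = 5862841  −1 ⇒ G_5=5862840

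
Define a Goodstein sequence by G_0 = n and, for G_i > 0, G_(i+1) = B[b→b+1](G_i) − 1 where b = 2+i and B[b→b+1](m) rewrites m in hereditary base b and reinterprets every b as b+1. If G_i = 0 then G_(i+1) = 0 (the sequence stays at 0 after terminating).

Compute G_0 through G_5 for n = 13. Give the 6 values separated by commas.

13, 108, 1279, 16092, 280711, 5765998

(0) 13|_2 = 2^(2 + 1) + 2^2 + 1 ↦ 3^(3 + 1) + 3^3 + 1|_3 = 109 ⇒ 108
(1) 108|_3 = 3^(3 + 1) + 3^3 ↦ 4^(4 + 1) + 4^4|_4 = 1280 ⇒ 1279
(2) 1279|_4 = 4^(4 + 1) + 3·4^3 + 3·4^2 + 3·4 + 3 ↦ 5^(5 + 1) + 3·5^3 + 3·5^2 + 3·5 + 3|_5 = 16093 ⇒ 16092
(3) 16092|_5 = 5^(5 + 1) + 3·5^3 + 3·5^2 + 3·5 + 2 ↦ 6^(6 + 1) + 3·6^3 + 3·6^2 + 3·6 + 2|_6 = 280712 ⇒ 280711
(4) 280711|_6 = 6^(6 + 1) + 3·6^3 + 3·6^2 + 3·6 + 1 ↦ 7^(7 + 1) + 3·7^3 + 3·7^2 + 3·7 + 1|_7 = 5765999 ⇒ 5765998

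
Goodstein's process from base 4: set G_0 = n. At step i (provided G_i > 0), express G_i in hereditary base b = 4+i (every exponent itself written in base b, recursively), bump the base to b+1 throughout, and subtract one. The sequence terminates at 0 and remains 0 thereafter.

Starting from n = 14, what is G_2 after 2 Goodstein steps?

18

G_0 = 14. HB_4(14) = 3·4 + 2. Bump = 17. G_1 = 16.
G_1 = 16. HB_5(16) = 3·5 + 1. Bump = 19. G_2 = 18.
G_2 = 18. HB_6(18) = 3·6. Bump = 21. G_3 = 20.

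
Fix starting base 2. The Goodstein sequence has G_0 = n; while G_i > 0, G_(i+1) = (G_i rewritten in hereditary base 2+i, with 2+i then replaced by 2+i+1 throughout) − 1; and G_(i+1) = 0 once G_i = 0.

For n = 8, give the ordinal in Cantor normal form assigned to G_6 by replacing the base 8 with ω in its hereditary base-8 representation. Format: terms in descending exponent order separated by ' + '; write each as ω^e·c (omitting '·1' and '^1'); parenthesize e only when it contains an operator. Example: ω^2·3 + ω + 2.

G_0=8  [base 2] 2^(2 + 1)  →[2↦3]→  3^(3 + 1) = 81  −1 ⇒ G_1=80
G_1=80  [base 3] 2·3^3 + 2·3^2 + 2·3 + 2  →[3↦4]→  2·4^4 + 2·4^2 + 2·4 + 2 = 554  −1 ⇒ G_2=553
G_2=553  [base 4] 2·4^4 + 2·4^2 + 2·4 + 1  →[4↦5]→  2·5^5 + 2·5^2 + 2·5 + 1 = 6311  −1 ⇒ G_3=6310
G_3=6310  [base 5] 2·5^5 + 2·5^2 + 2·5  →[5↦6]→  2·6^6 + 2·6^2 + 2·6 = 93396  −1 ⇒ G_4=93395
G_4=93395  [base 6] 2·6^6 + 2·6^2 + 6 + 5  →[6↦7]→  2·7^7 + 2·7^2 + 7 + 5 = 1647196  −1 ⇒ G_5=1647195
G_5=1647195  [base 7] 2·7^7 + 2·7^2 + 7 + 4  →[7↦8]→  2·8^8 + 2·8^2 + 8 + 4 = 33554572  −1 ⇒ G_6=33554571
G_6=33554571  [base 8] 2·8^8 + 2·8^2 + 8 + 3  →[8↦9]→  2·9^9 + 2·9^2 + 9 + 3 = 774841152  −1 ⇒ G_7=774841151

ω^ω·2 + ω^2·2 + ω + 3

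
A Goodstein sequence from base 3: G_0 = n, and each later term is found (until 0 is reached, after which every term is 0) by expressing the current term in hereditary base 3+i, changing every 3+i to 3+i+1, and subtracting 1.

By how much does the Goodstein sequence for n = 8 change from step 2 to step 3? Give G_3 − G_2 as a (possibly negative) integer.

[0] 8 ≡ 2·3 + 2 (base 3). Lift 4: 10. −1: 9.
[1] 9 ≡ 2·4 + 1 (base 4). Lift 5: 11. −1: 10.
[2] 10 ≡ 2·5 (base 5). Lift 6: 12. −1: 11.

1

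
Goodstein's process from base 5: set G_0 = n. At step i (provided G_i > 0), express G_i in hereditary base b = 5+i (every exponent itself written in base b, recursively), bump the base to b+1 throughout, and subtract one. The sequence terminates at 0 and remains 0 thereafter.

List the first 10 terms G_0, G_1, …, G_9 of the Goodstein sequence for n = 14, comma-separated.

14, 15, 16, 17, 18, 19, 19, 19, 19, 19

i=0: 14 = 2·5 + 4 (b=5); 5→6: 2·6 + 4 = 16; 16−1 = 15
i=1: 15 = 2·6 + 3 (b=6); 6→7: 2·7 + 3 = 17; 17−1 = 16
i=2: 16 = 2·7 + 2 (b=7); 7→8: 2·8 + 2 = 18; 18−1 = 17
i=3: 17 = 2·8 + 1 (b=8); 8→9: 2·9 + 1 = 19; 19−1 = 18
i=4: 18 = 2·9 (b=9); 9→10: 2·10 = 20; 20−1 = 19
i=5: 19 = 10 + 9 (b=10); 10→11: 11 + 9 = 20; 20−1 = 19
i=6: 19 = 11 + 8 (b=11); 11→12: 12 + 8 = 20; 20−1 = 19
i=7: 19 = 12 + 7 (b=12); 12→13: 13 + 7 = 20; 20−1 = 19
i=8: 19 = 13 + 6 (b=13); 13→14: 14 + 6 = 20; 20−1 = 19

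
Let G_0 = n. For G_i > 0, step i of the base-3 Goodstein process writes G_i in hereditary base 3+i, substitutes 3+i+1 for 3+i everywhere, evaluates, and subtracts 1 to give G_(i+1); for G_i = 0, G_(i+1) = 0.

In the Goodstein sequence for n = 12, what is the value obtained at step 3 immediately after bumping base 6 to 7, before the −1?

base 3: 12 = 3^2 + 3; at 4: 4^2 + 4 = 20; next = 19
base 4: 19 = 4^2 + 3; at 5: 5^2 + 3 = 28; next = 27
base 5: 27 = 5^2 + 2; at 6: 6^2 + 2 = 38; next = 37
base 6: 37 = 6^2 + 1; at 7: 7^2 + 1 = 50; next = 49

50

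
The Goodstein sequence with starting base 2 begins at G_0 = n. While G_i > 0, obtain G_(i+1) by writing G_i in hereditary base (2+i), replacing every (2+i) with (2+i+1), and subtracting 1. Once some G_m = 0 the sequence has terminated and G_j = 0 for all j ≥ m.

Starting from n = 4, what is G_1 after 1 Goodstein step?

26

[0] 4 ≡ 2^2 (base 2). Lift 3: 27. −1: 26.
[1] 26 ≡ 2·3^2 + 2·3 + 2 (base 3). Lift 4: 42. −1: 41.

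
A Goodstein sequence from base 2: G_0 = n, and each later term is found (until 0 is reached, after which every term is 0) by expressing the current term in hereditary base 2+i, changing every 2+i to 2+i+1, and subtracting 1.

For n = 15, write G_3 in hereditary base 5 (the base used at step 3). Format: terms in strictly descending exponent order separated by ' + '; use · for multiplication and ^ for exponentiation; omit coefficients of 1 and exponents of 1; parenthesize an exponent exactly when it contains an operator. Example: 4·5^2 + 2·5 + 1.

5^(5 + 1) + 5^5 + 2

i=0: 15 = 2^(2 + 1) + 2^2 + 2 + 1 (b=2); 2→3: 3^(3 + 1) + 3^3 + 3 + 1 = 112; 112−1 = 111
i=1: 111 = 3^(3 + 1) + 3^3 + 3 (b=3); 3→4: 4^(4 + 1) + 4^4 + 4 = 1284; 1284−1 = 1283
i=2: 1283 = 4^(4 + 1) + 4^4 + 3 (b=4); 4→5: 5^(5 + 1) + 5^5 + 3 = 18753; 18753−1 = 18752
i=3: 18752 = 5^(5 + 1) + 5^5 + 2 (b=5); 5→6: 6^(6 + 1) + 6^6 + 2 = 326594; 326594−1 = 326593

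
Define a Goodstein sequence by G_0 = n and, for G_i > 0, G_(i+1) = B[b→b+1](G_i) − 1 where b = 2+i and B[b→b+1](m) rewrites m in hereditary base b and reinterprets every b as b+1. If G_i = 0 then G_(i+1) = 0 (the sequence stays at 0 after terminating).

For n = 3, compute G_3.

2

G_0 = 3. HB_2(3) = 2 + 1. Bump = 4. G_1 = 3.
G_1 = 3. HB_3(3) = 3. Bump = 4. G_2 = 3.
G_2 = 3. HB_4(3) = 3. Bump = 3. G_3 = 2.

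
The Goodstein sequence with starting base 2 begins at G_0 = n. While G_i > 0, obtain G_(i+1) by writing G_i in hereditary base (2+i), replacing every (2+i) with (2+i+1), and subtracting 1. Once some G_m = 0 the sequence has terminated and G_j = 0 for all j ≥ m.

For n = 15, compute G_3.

G_0 = 15. HB_2(15) = 2^(2 + 1) + 2^2 + 2 + 1. Bump = 112. G_1 = 111.
G_1 = 111. HB_3(111) = 3^(3 + 1) + 3^3 + 3. Bump = 1284. G_2 = 1283.
G_2 = 1283. HB_4(1283) = 4^(4 + 1) + 4^4 + 3. Bump = 18753. G_3 = 18752.
G_3 = 18752. HB_5(18752) = 5^(5 + 1) + 5^5 + 2. Bump = 326594. G_4 = 326593.

18752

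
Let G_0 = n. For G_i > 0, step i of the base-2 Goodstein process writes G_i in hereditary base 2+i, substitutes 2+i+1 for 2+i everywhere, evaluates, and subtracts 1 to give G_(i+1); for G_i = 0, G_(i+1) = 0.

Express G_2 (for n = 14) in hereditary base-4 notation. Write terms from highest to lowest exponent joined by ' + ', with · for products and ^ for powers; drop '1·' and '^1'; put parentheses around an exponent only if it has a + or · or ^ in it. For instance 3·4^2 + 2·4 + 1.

step 0: 14 = 2^(2 + 1) + 2^2 + 2; sub 3 for 2: 3^(3 + 1) + 3^3 + 3; = 111; G_1 = 111−1 = 110
step 1: 110 = 3^(3 + 1) + 3^3 + 2; sub 4 for 3: 4^(4 + 1) + 4^4 + 2; = 1282; G_2 = 1282−1 = 1281
step 2: 1281 = 4^(4 + 1) + 4^4 + 1; sub 5 for 4: 5^(5 + 1) + 5^5 + 1; = 18751; G_3 = 18751−1 = 18750

4^(4 + 1) + 4^4 + 1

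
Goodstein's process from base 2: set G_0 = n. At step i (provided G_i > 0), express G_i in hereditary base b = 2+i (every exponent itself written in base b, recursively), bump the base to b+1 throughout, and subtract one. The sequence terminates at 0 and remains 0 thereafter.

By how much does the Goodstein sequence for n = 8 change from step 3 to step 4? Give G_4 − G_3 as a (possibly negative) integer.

87085

i=0: 8 = 2^(2 + 1) (b=2); 2→3: 3^(3 + 1) = 81; 81−1 = 80
i=1: 80 = 2·3^3 + 2·3^2 + 2·3 + 2 (b=3); 3→4: 2·4^4 + 2·4^2 + 2·4 + 2 = 554; 554−1 = 553
i=2: 553 = 2·4^4 + 2·4^2 + 2·4 + 1 (b=4); 4→5: 2·5^5 + 2·5^2 + 2·5 + 1 = 6311; 6311−1 = 6310
i=3: 6310 = 2·5^5 + 2·5^2 + 2·5 (b=5); 5→6: 2·6^6 + 2·6^2 + 2·6 = 93396; 93396−1 = 93395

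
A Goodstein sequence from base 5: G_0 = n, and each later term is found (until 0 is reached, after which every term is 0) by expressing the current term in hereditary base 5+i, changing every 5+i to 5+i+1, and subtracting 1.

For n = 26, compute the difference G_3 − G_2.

5

base 5: 26 = 5^2 + 1; at 6: 6^2 + 1 = 37; next = 36
base 6: 36 = 6^2; at 7: 7^2 = 49; next = 48
base 7: 48 = 6·7 + 6; at 8: 6·8 + 6 = 54; next = 53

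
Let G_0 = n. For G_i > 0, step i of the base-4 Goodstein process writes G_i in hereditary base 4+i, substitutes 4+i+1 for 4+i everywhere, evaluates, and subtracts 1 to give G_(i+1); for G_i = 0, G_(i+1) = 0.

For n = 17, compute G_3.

i=0: 17 = 4^2 + 1 (b=4); 4→5: 5^2 + 1 = 26; 26−1 = 25
i=1: 25 = 5^2 (b=5); 5→6: 6^2 = 36; 36−1 = 35
i=2: 35 = 5·6 + 5 (b=6); 6→7: 5·7 + 5 = 40; 40−1 = 39
i=3: 39 = 5·7 + 4 (b=7); 7→8: 5·8 + 4 = 44; 44−1 = 43

39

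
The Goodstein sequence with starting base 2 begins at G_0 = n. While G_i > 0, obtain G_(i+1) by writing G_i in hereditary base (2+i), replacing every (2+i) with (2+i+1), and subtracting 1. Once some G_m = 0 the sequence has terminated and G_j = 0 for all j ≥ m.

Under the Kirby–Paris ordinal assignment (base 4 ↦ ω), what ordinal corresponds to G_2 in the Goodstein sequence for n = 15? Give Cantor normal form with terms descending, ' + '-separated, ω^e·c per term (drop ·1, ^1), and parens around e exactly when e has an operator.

G_0 = 15. HB_2(15) = 2^(2 + 1) + 2^2 + 2 + 1. Bump = 112. G_1 = 111.
G_1 = 111. HB_3(111) = 3^(3 + 1) + 3^3 + 3. Bump = 1284. G_2 = 1283.
G_2 = 1283. HB_4(1283) = 4^(4 + 1) + 4^4 + 3. Bump = 18753. G_3 = 18752.

ω^(ω + 1) + ω^ω + 3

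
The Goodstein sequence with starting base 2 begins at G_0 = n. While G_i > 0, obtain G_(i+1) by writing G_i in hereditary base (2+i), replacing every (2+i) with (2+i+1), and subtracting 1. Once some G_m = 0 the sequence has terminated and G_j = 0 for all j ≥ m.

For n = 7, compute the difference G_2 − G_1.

229

7 —HB2→ 2^2 + 2 + 1 —bump→ 3^3 + 3 + 1 = 31 —(−1)→ 30
30 —HB3→ 3^3 + 3 —bump→ 4^4 + 4 = 260 —(−1)→ 259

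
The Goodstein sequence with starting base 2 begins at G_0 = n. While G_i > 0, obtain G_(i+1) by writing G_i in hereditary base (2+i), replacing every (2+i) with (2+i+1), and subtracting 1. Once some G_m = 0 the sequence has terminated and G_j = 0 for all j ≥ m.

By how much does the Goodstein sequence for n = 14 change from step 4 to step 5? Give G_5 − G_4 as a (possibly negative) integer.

[0] 14 ≡ 2^(2 + 1) + 2^2 + 2 (base 2). Lift 3: 111. −1: 110.
[1] 110 ≡ 3^(3 + 1) + 3^3 + 2 (base 3). Lift 4: 1282. −1: 1281.
[2] 1281 ≡ 4^(4 + 1) + 4^4 + 1 (base 4). Lift 5: 18751. −1: 18750.
[3] 18750 ≡ 5^(5 + 1) + 5^5 (base 5). Lift 6: 326592. −1: 326591.
[4] 326591 ≡ 6^(6 + 1) + 5·6^5 + 5·6^4 + 5·6^3 + 5·6^2 + 5·6 + 5 (base 6). Lift 7: 5862841. −1: 5862840.

5536249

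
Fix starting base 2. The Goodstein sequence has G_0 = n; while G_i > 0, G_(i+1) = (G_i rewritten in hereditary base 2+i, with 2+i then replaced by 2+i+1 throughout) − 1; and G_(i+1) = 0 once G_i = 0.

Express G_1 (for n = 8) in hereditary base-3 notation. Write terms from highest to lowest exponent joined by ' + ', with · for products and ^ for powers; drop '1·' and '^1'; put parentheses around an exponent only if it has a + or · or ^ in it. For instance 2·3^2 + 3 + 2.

G_0 = 8. HB_2(8) = 2^(2 + 1). Bump = 81. G_1 = 80.
G_1 = 80. HB_3(80) = 2·3^3 + 2·3^2 + 2·3 + 2. Bump = 554. G_2 = 553.

2·3^3 + 2·3^2 + 2·3 + 2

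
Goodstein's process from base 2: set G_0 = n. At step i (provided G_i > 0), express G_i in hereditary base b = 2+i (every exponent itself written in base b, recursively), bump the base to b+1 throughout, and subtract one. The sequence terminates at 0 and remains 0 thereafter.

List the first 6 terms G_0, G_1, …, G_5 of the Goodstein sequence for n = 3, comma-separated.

step 0: 3 = 2 + 1; sub 3 for 2: 3 + 1; = 4; G_1 = 4−1 = 3
step 1: 3 = 3; sub 4 for 3: 4; = 4; G_2 = 4−1 = 3
step 2: 3 = 3; sub 5 for 4: 3; = 3; G_3 = 3−1 = 2
step 3: 2 = 2; sub 6 for 5: 2; = 2; G_4 = 2−1 = 1
step 4: 1 = 1; sub 7 for 6: 1; = 1; G_5 = 1−1 = 0

3, 3, 3, 2, 1, 0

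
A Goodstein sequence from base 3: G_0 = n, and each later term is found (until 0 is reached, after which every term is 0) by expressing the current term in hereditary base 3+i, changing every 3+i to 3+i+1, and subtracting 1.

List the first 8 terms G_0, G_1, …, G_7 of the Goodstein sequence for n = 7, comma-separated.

7, 8, 9, 9, 9, 9, 9, 9

base 3: 7 = 2·3 + 1; at 4: 2·4 + 1 = 9; next = 8
base 4: 8 = 2·4; at 5: 2·5 = 10; next = 9
base 5: 9 = 5 + 4; at 6: 6 + 4 = 10; next = 9
base 6: 9 = 6 + 3; at 7: 7 + 3 = 10; next = 9
base 7: 9 = 7 + 2; at 8: 8 + 2 = 10; next = 9
base 8: 9 = 8 + 1; at 9: 9 + 1 = 10; next = 9
base 9: 9 = 9; at 10: 10 = 10; next = 9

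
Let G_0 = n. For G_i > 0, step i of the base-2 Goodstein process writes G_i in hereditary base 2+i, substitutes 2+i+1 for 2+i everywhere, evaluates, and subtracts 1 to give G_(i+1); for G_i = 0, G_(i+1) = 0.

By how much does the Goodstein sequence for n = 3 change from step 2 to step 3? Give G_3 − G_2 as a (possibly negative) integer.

step 0: 3 = 2 + 1; sub 3 for 2: 3 + 1; = 4; G_1 = 4−1 = 3
step 1: 3 = 3; sub 4 for 3: 4; = 4; G_2 = 4−1 = 3
step 2: 3 = 3; sub 5 for 4: 3; = 3; G_3 = 3−1 = 2

-1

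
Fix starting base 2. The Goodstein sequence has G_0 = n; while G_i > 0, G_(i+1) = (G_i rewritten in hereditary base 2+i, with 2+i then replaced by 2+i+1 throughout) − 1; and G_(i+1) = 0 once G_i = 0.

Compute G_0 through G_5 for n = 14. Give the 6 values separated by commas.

14, 110, 1281, 18750, 326591, 5862840

(0) 14|_2 = 2^(2 + 1) + 2^2 + 2 ↦ 3^(3 + 1) + 3^3 + 3|_3 = 111 ⇒ 110
(1) 110|_3 = 3^(3 + 1) + 3^3 + 2 ↦ 4^(4 + 1) + 4^4 + 2|_4 = 1282 ⇒ 1281
(2) 1281|_4 = 4^(4 + 1) + 4^4 + 1 ↦ 5^(5 + 1) + 5^5 + 1|_5 = 18751 ⇒ 18750
(3) 18750|_5 = 5^(5 + 1) + 5^5 ↦ 6^(6 + 1) + 6^6|_6 = 326592 ⇒ 326591
(4) 326591|_6 = 6^(6 + 1) + 5·6^5 + 5·6^4 + 5·6^3 + 5·6^2 + 5·6 + 5 ↦ 7^(7 + 1) + 5·7^5 + 5·7^4 + 5·7^3 + 5·7^2 + 5·7 + 5|_7 = 5862841 ⇒ 5862840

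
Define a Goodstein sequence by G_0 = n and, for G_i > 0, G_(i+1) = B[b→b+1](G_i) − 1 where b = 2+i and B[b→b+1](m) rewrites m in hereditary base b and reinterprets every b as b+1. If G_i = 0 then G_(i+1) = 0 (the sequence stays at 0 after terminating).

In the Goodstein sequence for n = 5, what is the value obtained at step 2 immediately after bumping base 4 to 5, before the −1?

468

G_0=5  [base 2] 2^2 + 1  →[2↦3]→  3^3 + 1 = 28  −1 ⇒ G_1=27
G_1=27  [base 3] 3^3  →[3↦4]→  4^4 = 256  −1 ⇒ G_2=255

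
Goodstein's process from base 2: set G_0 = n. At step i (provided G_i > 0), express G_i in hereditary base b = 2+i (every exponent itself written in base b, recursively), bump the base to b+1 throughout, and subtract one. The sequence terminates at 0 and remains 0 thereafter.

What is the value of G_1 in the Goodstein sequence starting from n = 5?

27

5 —HB2→ 2^2 + 1 —bump→ 3^3 + 1 = 28 —(−1)→ 27
27 —HB3→ 3^3 —bump→ 4^4 = 256 —(−1)→ 255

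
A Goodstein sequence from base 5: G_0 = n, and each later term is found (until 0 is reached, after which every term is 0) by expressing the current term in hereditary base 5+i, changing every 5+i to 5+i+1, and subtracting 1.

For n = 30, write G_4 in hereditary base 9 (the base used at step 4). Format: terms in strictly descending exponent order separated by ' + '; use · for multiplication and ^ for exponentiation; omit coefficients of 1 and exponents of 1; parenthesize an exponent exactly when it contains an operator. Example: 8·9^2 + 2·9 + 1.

30 —HB5→ 5^2 + 5 —bump→ 6^2 + 6 = 42 —(−1)→ 41
41 —HB6→ 6^2 + 5 —bump→ 7^2 + 5 = 54 —(−1)→ 53
53 —HB7→ 7^2 + 4 —bump→ 8^2 + 4 = 68 —(−1)→ 67
67 —HB8→ 8^2 + 3 —bump→ 9^2 + 3 = 84 —(−1)→ 83
83 —HB9→ 9^2 + 2 —bump→ 10^2 + 2 = 102 —(−1)→ 101

9^2 + 2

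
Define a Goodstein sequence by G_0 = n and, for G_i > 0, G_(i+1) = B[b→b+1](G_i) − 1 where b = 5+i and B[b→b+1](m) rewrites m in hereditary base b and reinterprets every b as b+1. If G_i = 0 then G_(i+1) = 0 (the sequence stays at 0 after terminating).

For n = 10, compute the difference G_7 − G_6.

G_0=10  [base 5] 2·5  →[5↦6]→  2·6 = 12  −1 ⇒ G_1=11
G_1=11  [base 6] 6 + 5  →[6↦7]→  7 + 5 = 12  −1 ⇒ G_2=11
G_2=11  [base 7] 7 + 4  →[7↦8]→  8 + 4 = 12  −1 ⇒ G_3=11
G_3=11  [base 8] 8 + 3  →[8↦9]→  9 + 3 = 12  −1 ⇒ G_4=11
G_4=11  [base 9] 9 + 2  →[9↦10]→  10 + 2 = 12  −1 ⇒ G_5=11
G_5=11  [base 10] 10 + 1  →[10↦11]→  11 + 1 = 12  −1 ⇒ G_6=11
G_6=11  [base 11] 11  →[11↦12]→  12 = 12  −1 ⇒ G_7=11

0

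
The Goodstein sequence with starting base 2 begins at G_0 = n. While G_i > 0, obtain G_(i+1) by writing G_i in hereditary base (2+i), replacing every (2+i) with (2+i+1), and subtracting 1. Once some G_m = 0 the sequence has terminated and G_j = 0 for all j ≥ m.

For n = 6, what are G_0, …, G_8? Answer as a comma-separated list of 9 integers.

base 2: 6 = 2^2 + 2; at 3: 3^3 + 3 = 30; next = 29
base 3: 29 = 3^3 + 2; at 4: 4^4 + 2 = 258; next = 257
base 4: 257 = 4^4 + 1; at 5: 5^5 + 1 = 3126; next = 3125
base 5: 3125 = 5^5; at 6: 6^6 = 46656; next = 46655
base 6: 46655 = 5·6^5 + 5·6^4 + 5·6^3 + 5·6^2 + 5·6 + 5; at 7: 5·7^5 + 5·7^4 + 5·7^3 + 5·7^2 + 5·7 + 5 = 98040; next = 98039
base 7: 98039 = 5·7^5 + 5·7^4 + 5·7^3 + 5·7^2 + 5·7 + 4; at 8: 5·8^5 + 5·8^4 + 5·8^3 + 5·8^2 + 5·8 + 4 = 187244; next = 187243
base 8: 187243 = 5·8^5 + 5·8^4 + 5·8^3 + 5·8^2 + 5·8 + 3; at 9: 5·9^5 + 5·9^4 + 5·9^3 + 5·9^2 + 5·9 + 3 = 332148; next = 332147
base 9: 332147 = 5·9^5 + 5·9^4 + 5·9^3 + 5·9^2 + 5·9 + 2; at 10: 5·10^5 + 5·10^4 + 5·10^3 + 5·10^2 + 5·10 + 2 = 555552; next = 555551

6, 29, 257, 3125, 46655, 98039, 187243, 332147, 555551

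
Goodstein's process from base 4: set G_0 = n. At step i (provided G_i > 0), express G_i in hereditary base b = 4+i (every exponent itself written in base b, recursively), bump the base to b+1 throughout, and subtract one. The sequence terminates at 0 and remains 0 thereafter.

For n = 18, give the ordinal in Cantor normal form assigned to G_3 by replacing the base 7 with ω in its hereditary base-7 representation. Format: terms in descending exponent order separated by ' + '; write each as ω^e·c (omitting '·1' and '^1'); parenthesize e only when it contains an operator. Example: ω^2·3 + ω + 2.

(0) 18|_4 = 4^2 + 2 ↦ 5^2 + 2|_5 = 27 ⇒ 26
(1) 26|_5 = 5^2 + 1 ↦ 6^2 + 1|_6 = 37 ⇒ 36
(2) 36|_6 = 6^2 ↦ 7^2|_7 = 49 ⇒ 48
(3) 48|_7 = 6·7 + 6 ↦ 6·8 + 6|_8 = 54 ⇒ 53

ω·6 + 6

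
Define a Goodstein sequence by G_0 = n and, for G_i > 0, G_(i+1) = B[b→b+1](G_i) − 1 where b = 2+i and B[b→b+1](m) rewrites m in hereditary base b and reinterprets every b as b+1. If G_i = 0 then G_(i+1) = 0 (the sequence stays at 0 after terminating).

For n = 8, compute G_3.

(0) 8|_2 = 2^(2 + 1) ↦ 3^(3 + 1)|_3 = 81 ⇒ 80
(1) 80|_3 = 2·3^3 + 2·3^2 + 2·3 + 2 ↦ 2·4^4 + 2·4^2 + 2·4 + 2|_4 = 554 ⇒ 553
(2) 553|_4 = 2·4^4 + 2·4^2 + 2·4 + 1 ↦ 2·5^5 + 2·5^2 + 2·5 + 1|_5 = 6311 ⇒ 6310
(3) 6310|_5 = 2·5^5 + 2·5^2 + 2·5 ↦ 2·6^6 + 2·6^2 + 2·6|_6 = 93396 ⇒ 93395

6310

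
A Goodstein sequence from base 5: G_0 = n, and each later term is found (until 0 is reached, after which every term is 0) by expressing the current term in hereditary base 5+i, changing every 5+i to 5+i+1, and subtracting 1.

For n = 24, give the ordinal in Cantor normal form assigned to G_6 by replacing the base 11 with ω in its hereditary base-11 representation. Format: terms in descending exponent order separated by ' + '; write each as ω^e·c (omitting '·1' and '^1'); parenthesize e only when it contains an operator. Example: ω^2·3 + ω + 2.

ω·3 + 8

step 0: 24 = 4·5 + 4; sub 6 for 5: 4·6 + 4; = 28; G_1 = 28−1 = 27
step 1: 27 = 4·6 + 3; sub 7 for 6: 4·7 + 3; = 31; G_2 = 31−1 = 30
step 2: 30 = 4·7 + 2; sub 8 for 7: 4·8 + 2; = 34; G_3 = 34−1 = 33
step 3: 33 = 4·8 + 1; sub 9 for 8: 4·9 + 1; = 37; G_4 = 37−1 = 36
step 4: 36 = 4·9; sub 10 for 9: 4·10; = 40; G_5 = 40−1 = 39
step 5: 39 = 3·10 + 9; sub 11 for 10: 3·11 + 9; = 42; G_6 = 42−1 = 41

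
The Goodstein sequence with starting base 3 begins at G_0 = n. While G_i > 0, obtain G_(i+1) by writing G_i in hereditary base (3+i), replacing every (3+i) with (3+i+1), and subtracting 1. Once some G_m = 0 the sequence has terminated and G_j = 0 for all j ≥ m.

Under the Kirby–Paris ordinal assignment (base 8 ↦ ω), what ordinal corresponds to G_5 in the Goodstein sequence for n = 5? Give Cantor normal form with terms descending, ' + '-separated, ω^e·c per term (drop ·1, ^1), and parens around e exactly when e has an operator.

base 3: 5 = 3 + 2; at 4: 4 + 2 = 6; next = 5
base 4: 5 = 4 + 1; at 5: 5 + 1 = 6; next = 5
base 5: 5 = 5; at 6: 6 = 6; next = 5
base 6: 5 = 5; at 7: 5 = 5; next = 4
base 7: 4 = 4; at 8: 4 = 4; next = 3

3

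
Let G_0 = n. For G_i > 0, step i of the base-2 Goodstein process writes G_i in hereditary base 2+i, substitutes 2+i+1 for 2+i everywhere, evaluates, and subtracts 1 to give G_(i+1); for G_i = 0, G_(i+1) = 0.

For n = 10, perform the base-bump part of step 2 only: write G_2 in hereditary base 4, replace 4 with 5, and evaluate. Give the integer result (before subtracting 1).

(0) 10|_2 = 2^(2 + 1) + 2 ↦ 3^(3 + 1) + 3|_3 = 84 ⇒ 83
(1) 83|_3 = 3^(3 + 1) + 2 ↦ 4^(4 + 1) + 2|_4 = 1026 ⇒ 1025

15626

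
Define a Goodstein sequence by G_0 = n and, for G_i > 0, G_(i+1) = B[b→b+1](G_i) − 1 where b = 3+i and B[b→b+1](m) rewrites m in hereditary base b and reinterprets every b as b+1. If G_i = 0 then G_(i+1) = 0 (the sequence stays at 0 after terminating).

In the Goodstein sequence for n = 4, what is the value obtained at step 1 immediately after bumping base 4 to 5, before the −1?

5

G_0 = 4. HB_3(4) = 3 + 1. Bump = 5. G_1 = 4.
G_1 = 4. HB_4(4) = 4. Bump = 5. G_2 = 4.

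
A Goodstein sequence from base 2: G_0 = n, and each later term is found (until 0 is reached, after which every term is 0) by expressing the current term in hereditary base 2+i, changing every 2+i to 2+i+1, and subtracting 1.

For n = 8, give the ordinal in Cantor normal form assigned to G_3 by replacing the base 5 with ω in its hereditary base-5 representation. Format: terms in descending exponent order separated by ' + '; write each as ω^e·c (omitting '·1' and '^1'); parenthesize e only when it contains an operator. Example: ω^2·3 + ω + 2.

ω^ω·2 + ω^2·2 + ω·2

step 0: 8 = 2^(2 + 1); sub 3 for 2: 3^(3 + 1); = 81; G_1 = 81−1 = 80
step 1: 80 = 2·3^3 + 2·3^2 + 2·3 + 2; sub 4 for 3: 2·4^4 + 2·4^2 + 2·4 + 2; = 554; G_2 = 554−1 = 553
step 2: 553 = 2·4^4 + 2·4^2 + 2·4 + 1; sub 5 for 4: 2·5^5 + 2·5^2 + 2·5 + 1; = 6311; G_3 = 6311−1 = 6310
step 3: 6310 = 2·5^5 + 2·5^2 + 2·5; sub 6 for 5: 2·6^6 + 2·6^2 + 2·6; = 93396; G_4 = 93396−1 = 93395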